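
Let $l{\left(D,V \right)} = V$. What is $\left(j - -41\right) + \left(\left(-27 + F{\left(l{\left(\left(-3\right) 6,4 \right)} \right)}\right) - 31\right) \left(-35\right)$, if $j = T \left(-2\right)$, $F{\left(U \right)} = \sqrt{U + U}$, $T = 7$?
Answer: $2057 - 70 \sqrt{2} \approx 1958.0$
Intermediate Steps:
$F{\left(U \right)} = \sqrt{2} \sqrt{U}$ ($F{\left(U \right)} = \sqrt{2 U} = \sqrt{2} \sqrt{U}$)
$j = -14$ ($j = 7 \left(-2\right) = -14$)
$\left(j - -41\right) + \left(\left(-27 + F{\left(l{\left(\left(-3\right) 6,4 \right)} \right)}\right) - 31\right) \left(-35\right) = \left(-14 - -41\right) + \left(\left(-27 + \sqrt{2} \sqrt{4}\right) - 31\right) \left(-35\right) = \left(-14 + 41\right) + \left(\left(-27 + \sqrt{2} \cdot 2\right) - 31\right) \left(-35\right) = 27 + \left(\left(-27 + 2 \sqrt{2}\right) - 31\right) \left(-35\right) = 27 + \left(-58 + 2 \sqrt{2}\right) \left(-35\right) = 27 + \left(2030 - 70 \sqrt{2}\right) = 2057 - 70 \sqrt{2}$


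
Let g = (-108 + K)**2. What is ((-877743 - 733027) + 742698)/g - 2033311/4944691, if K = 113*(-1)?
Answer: -4391656748303/241503653131 ≈ -18.185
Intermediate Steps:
K = -113
g = 48841 (g = (-108 - 113)**2 = (-221)**2 = 48841)
((-877743 - 733027) + 742698)/g - 2033311/4944691 = ((-877743 - 733027) + 742698)/48841 - 2033311/4944691 = (-1610770 + 742698)*(1/48841) - 2033311*1/4944691 = -868072*1/48841 - 2033311/4944691 = -868072/48841 - 2033311/4944691 = -4391656748303/241503653131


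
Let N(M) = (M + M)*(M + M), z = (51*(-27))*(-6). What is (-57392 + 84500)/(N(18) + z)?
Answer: 502/177 ≈ 2.8362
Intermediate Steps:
z = 8262 (z = -1377*(-6) = 8262)
N(M) = 4*M² (N(M) = (2*M)*(2*M) = 4*M²)
(-57392 + 84500)/(N(18) + z) = (-57392 + 84500)/(4*18² + 8262) = 27108/(4*324 + 8262) = 27108/(1296 + 8262) = 27108/9558 = 27108*(1/9558) = 502/177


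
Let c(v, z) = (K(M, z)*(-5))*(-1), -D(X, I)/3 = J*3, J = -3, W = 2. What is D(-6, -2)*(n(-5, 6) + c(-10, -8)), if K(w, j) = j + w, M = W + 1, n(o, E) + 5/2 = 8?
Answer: -1053/2 ≈ -526.50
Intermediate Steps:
n(o, E) = 11/2 (n(o, E) = -5/2 + 8 = 11/2)
M = 3 (M = 2 + 1 = 3)
D(X, I) = 27 (D(X, I) = -(-9)*3 = -3*(-9) = 27)
c(v, z) = 15 + 5*z (c(v, z) = ((z + 3)*(-5))*(-1) = ((3 + z)*(-5))*(-1) = (-15 - 5*z)*(-1) = 15 + 5*z)
D(-6, -2)*(n(-5, 6) + c(-10, -8)) = 27*(11/2 + (15 + 5*(-8))) = 27*(11/2 + (15 - 40)) = 27*(11/2 - 25) = 27*(-39/2) = -1053/2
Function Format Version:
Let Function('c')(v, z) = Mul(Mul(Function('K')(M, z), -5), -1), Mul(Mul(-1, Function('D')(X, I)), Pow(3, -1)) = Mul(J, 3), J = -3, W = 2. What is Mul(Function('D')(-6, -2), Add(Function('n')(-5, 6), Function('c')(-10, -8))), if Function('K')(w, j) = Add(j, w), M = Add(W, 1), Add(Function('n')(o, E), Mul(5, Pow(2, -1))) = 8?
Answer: Rational(-1053, 2) ≈ -526.50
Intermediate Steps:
Function('n')(o, E) = Rational(11, 2) (Function('n')(o, E) = Add(Rational(-5, 2), 8) = Rational(11, 2))
M = 3 (M = Add(2, 1) = 3)
Function('D')(X, I) = 27 (Function('D')(X, I) = Mul(-3, Mul(-3, 3)) = Mul(-3, -9) = 27)
Function('c')(v, z) = Add(15, Mul(5, z)) (Function('c')(v, z) = Mul(Mul(Add(z, 3), -5), -1) = Mul(Mul(Add(3, z), -5), -1) = Mul(Add(-15, Mul(-5, z)), -1) = Add(15, Mul(5, z)))
Mul(Function('D')(-6, -2), Add(Function('n')(-5, 6), Function('c')(-10, -8))) = Mul(27, Add(Rational(11, 2), Add(15, Mul(5, -8)))) = Mul(27, Add(Rational(11, 2), Add(15, -40))) = Mul(27, Add(Rational(11, 2), -25)) = Mul(27, Rational(-39, 2)) = Rational(-1053, 2)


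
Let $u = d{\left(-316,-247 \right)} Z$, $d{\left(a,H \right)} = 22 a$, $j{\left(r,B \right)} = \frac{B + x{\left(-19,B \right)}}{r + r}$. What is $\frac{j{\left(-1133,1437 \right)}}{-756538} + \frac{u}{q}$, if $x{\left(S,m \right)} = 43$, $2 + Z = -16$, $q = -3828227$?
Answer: $- \frac{53629217394682}{1640696845738379} \approx -0.032687$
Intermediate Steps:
$Z = -18$ ($Z = -2 - 16 = -18$)
$j{\left(r,B \right)} = \frac{43 + B}{2 r}$ ($j{\left(r,B \right)} = \frac{B + 43}{r + r} = \frac{43 + B}{2 r}$)
$u = 125136$ ($u = 22 \left(-316\right) \left(-18\right) = \left(-6952\right) \left(-18\right) = 125136$)
$\frac{j{\left(-1133,1437 \right)}}{-756538} + \frac{u}{q} = \frac{\frac{1}{2} \frac{1}{-1133} \left(43 + 1437\right)}{-756538} + \frac{125136}{-3828227} = \frac{1}{2} \left(- \frac{1}{1133}\right) 1480 \left(- \frac{1}{756538}\right) + 125136 \left(- \frac{1}{3828227}\right) = \left(- \frac{740}{1133}\right) \left(- \frac{1}{756538}\right) - \frac{125136}{3828227} = \frac{370}{428578777} - \frac{125136}{3828227} = - \frac{53629217394682}{1640696845738379}$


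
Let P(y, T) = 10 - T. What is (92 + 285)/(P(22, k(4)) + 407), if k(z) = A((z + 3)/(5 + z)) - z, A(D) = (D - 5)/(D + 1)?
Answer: 3016/3387 ≈ 0.89046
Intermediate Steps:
A(D) = (-5 + D)/(1 + D)
k(z) = -z + (-5 + (3 + z)/(5 + z))/(1 + (3 + z)/(5 + z)) (k(z) = (-5 + (z + 3)/(5 + z))/(1 + (z + 3)/(5 + z)) - z = (-5 + (3 + z)/(5 + z))/(1 + (3 + z)/(5 + z)) - z = -z + (-5 + (3 + z)/(5 + z))/(1 + (3 + z)/(5 + z)))
(92 + 285)/(P(22, k(4)) + 407) = (92 + 285)/((10 - (-11 - 1*4² - 6*4)/(4 + 4)) + 407) = 377/((10 - (-11 - 1*16 - 24)/8) + 407) = 377/((10 - (-11 - 16 - 24)/8) + 407) = 377/((10 - (-51)/8) + 407) = 377/((10 - 1*(-51/8)) + 407) = 377/((10 + 51/8) + 407) = 377/(131/8 + 407) = 377/(3387/8) = 377*(8/3387) = 3016/3387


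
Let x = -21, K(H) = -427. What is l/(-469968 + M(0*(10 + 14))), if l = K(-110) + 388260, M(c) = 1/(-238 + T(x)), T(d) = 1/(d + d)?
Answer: -3877166501/4698270138 ≈ -0.82523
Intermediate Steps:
T(d) = 1/(2*d)
M(c) = -42/9997 (M(c) = 1/(-238 + (1/2)/(-21)) = 1/(-238 + (1/2)*(-1/21)) = 1/(-238 - 1/42) = 1/(-9997/42) = -42/9997)
l = 387833 (l = -427 + 388260 = 387833)
l/(-469968 + M(0*(10 + 14))) = 387833/(-469968 - 42/9997) = 387833/(-4698270138/9997) = 387833*(-9997/4698270138) = -3877166501/4698270138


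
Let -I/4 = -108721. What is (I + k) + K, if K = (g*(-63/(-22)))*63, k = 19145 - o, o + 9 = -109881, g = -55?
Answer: 1107993/2 ≈ 5.5400e+5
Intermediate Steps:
I = 434884 (I = -4*(-108721) = 434884)
o = -109890 (o = -9 - 109881 = -109890)
k = 129035 (k = 19145 - 1*(-109890) = 19145 + 109890 = 129035)
K = -19845/2 (K = -(-3465)/(-22)*63 = -(-3465)*(-1)/22*63 = -55*63/22*63 = -315/2*63 = -19845/2 ≈ -9922.5)
(I + k) + K = (434884 + 129035) - 19845/2 = 563919 - 19845/2 = 1107993/2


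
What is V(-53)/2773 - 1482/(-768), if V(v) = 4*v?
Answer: 657795/354944 ≈ 1.8532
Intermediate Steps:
V(-53)/2773 - 1482/(-768) = (4*(-53))/2773 - 1482/(-768) = -212*1/2773 - 1482*(-1/768) = -212/2773 + 247/128 = 657795/354944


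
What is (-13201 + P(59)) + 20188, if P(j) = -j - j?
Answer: 6869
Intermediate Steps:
P(j) = -2*j
(-13201 + P(59)) + 20188 = (-13201 - 2*59) + 20188 = (-13201 - 118) + 20188 = -13319 + 20188 = 6869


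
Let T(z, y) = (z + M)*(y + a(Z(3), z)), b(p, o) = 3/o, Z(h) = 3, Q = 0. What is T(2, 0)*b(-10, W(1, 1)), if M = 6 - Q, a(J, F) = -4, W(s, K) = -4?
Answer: 24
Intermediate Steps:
M = 6 (M = 6 - 1*0 = 6 + 0 = 6)
T(z, y) = (-4 + y)*(6 + z) (T(z, y) = (z + 6)*(y - 4) = (6 + z)*(-4 + y) = (-4 + y)*(6 + z))
T(2, 0)*b(-10, W(1, 1)) = (-24 - 4*2 + 6*0 + 0*2)*(3/(-4)) = (-24 - 8 + 0 + 0)*(3*(-¼)) = -32*(-¾) = 24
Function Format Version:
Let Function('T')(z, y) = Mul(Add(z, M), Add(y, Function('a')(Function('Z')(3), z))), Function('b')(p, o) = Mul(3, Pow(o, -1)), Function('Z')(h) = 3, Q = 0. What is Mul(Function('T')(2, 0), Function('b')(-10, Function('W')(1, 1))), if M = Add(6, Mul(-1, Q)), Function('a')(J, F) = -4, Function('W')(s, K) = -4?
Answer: 24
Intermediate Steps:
M = 6 (M = Add(6, Mul(-1, 0)) = Add(6, 0) = 6)
Function('T')(z, y) = Mul(Add(-4, y), Add(6, z)) (Function('T')(z, y) = Mul(Add(z, 6), Add(y, -4)) = Mul(Add(6, z), Add(-4, y)) = Mul(Add(-4, y), Add(6, z)))
Mul(Function('T')(2, 0), Function('b')(-10, Function('W')(1, 1))) = Mul(Add(-24, Mul(-4, 2), Mul(6, 0), Mul(0, 2)), Mul(3, Pow(-4, -1))) = Mul(Add(-24, -8, 0, 0), Mul(3, Rational(-1, 4))) = Mul(-32, Rational(-3, 4)) = 24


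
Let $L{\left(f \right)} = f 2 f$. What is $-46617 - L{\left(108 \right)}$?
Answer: $-69945$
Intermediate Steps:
$L{\left(f \right)} = 2 f^{2}$ ($L{\left(f \right)} = 2 f f = 2 f^{2}$)
$-46617 - L{\left(108 \right)} = -46617 - 2 \cdot 108^{2} = -46617 - 2 \cdot 11664 = -46617 - 23328 = -69945$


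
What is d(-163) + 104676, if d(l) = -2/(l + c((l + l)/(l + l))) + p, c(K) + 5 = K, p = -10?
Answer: 17479224/167 ≈ 1.0467e+5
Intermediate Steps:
c(K) = -5 + K
d(l) = -10 - 2/(-4 + l) (d(l) = -2/(l + (-5 + (l + l)/(l + l))) - 10 = -2/(l + (-5 + (2*l)/((2*l)))) - 10 = -2/(l + (-5 + (2*l)*(1/(2*l)))) - 10 = -2/(l + (-5 + 1)) - 10 = -2/(l - 4) - 10 = -2/(-4 + l) - 10 = -10 - 2/(-4 + l))
d(-163) + 104676 = 2*(19 - 5*(-163))/(-4 - 163) + 104676 = 2*(19 + 815)/(-167) + 104676 = 2*(-1/167)*834 + 104676 = -1668/167 + 104676 = 17479224/167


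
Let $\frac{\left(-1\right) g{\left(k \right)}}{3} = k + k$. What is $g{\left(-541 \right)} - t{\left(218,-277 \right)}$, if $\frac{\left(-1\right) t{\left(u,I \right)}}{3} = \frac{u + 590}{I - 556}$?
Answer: $\frac{2701494}{833} \approx 3243.1$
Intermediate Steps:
$t{\left(u,I \right)} = - \frac{3 \left(590 + u\right)}{-556 + I}$ ($t{\left(u,I \right)} = - 3 \frac{u + 590}{I - 556} = - 3 \frac{590 + u}{-556 + I} = - \frac{3 \left(590 + u\right)}{-556 + I}$)
$g{\left(k \right)} = - 6 k$ ($g{\left(k \right)} = - 3 \left(k + k\right) = - 3 \cdot 2 k = - 6 k$)
$g{\left(-541 \right)} - t{\left(218,-277 \right)} = \left(-6\right) \left(-541\right) - \frac{3 \left(-590 - 218\right)}{-556 - 277} = 3246 - \frac{3 \left(-590 - 218\right)}{-833} = 3246 - 3 \left(- \frac{1}{833}\right) \left(-808\right) = 3246 - \frac{2424}{833} = \frac{2701494}{833}$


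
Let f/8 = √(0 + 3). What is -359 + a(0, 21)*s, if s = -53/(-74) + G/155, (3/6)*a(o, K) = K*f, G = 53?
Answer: -359 + 2039016*√3/5735 ≈ 256.81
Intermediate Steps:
f = 8*√3 (f = 8*√(0 + 3) = 8*√3 ≈ 13.856)
a(o, K) = 16*K*√3 (a(o, K) = 2*(K*(8*√3)) = 2*(8*K*√3) = 16*K*√3)
s = 12137/11470 (s = -53/(-74) + 53/155 = -53*(-1/74) + 53*(1/155) = 53/74 + 53/155 = 12137/11470 ≈ 1.0582)
-359 + a(0, 21)*s = -359 + (16*21*√3)*(12137/11470) = -359 + (336*√3)*(12137/11470) = -359 + 2039016*√3/5735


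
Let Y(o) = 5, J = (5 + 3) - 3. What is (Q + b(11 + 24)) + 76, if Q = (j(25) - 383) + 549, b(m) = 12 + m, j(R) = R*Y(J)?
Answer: 414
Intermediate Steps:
J = 5 (J = 8 - 3 = 5)
j(R) = 5*R (j(R) = R*5 = 5*R)
Q = 291 (Q = (5*25 - 383) + 549 = (125 - 383) + 549 = -258 + 549 = 291)
(Q + b(11 + 24)) + 76 = (291 + (12 + (11 + 24))) + 76 = (291 + (12 + 35)) + 76 = (291 + 47) + 76 = 338 + 76 = 414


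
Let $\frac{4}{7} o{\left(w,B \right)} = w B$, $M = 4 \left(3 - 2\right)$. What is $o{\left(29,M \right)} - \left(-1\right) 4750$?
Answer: $4953$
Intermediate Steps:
$M = 4$ ($M = 4 \cdot 1 = 4$)
$o{\left(w,B \right)} = \frac{7 B w}{4}$ ($o{\left(w,B \right)} = \frac{7 w B}{4} = \frac{7 B w}{4}$)
$o{\left(29,M \right)} - \left(-1\right) 4750 = \frac{7}{4} \cdot 4 \cdot 29 - \left(-1\right) 4750 = 203 - -4750 = 203 + 4750 = 4953$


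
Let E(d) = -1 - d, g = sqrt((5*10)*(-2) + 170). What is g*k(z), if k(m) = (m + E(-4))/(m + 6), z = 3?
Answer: 2*sqrt(70)/3 ≈ 5.5777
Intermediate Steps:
g = sqrt(70) (g = sqrt(50*(-2) + 170) = sqrt(-100 + 170) = sqrt(70) ≈ 8.3666)
k(m) = (3 + m)/(6 + m) (k(m) = (m + (-1 - 1*(-4)))/(m + 6) = (m + (-1 + 4))/(6 + m) = (m + 3)/(6 + m) = (3 + m)/(6 + m))
g*k(z) = sqrt(70)*((3 + 3)/(6 + 3)) = sqrt(70)*(6/9) = sqrt(70)*((1/9)*6) = sqrt(70)*(2/3) = 2*sqrt(70)/3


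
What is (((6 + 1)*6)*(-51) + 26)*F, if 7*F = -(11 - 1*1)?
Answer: 21160/7 ≈ 3022.9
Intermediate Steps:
F = -10/7 (F = (-(11 - 1*1))/7 = (-(11 - 1))/7 = (-1*10)/7 = (⅐)*(-10) = -10/7 ≈ -1.4286)
(((6 + 1)*6)*(-51) + 26)*F = (((6 + 1)*6)*(-51) + 26)*(-10/7) = ((7*6)*(-51) + 26)*(-10/7) = (42*(-51) + 26)*(-10/7) = (-2142 + 26)*(-10/7) = -2116*(-10/7) = 21160/7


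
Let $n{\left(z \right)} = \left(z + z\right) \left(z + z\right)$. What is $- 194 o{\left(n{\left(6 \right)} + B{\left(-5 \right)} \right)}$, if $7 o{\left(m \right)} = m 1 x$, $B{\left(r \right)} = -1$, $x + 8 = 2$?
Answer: $\frac{166452}{7} \approx 23779.0$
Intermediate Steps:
$x = -6$ ($x = -8 + 2 = -6$)
$n{\left(z \right)} = 4 z^{2}$ ($n{\left(z \right)} = 2 z 2 z = 4 z^{2}$)
$o{\left(m \right)} = - \frac{6 m}{7}$ ($o{\left(m \right)} = \frac{m 1 \left(-6\right)}{7} = \frac{m \left(-6\right)}{7} = \frac{\left(-6\right) m}{7} = - \frac{6 m}{7}$)
$- 194 o{\left(n{\left(6 \right)} + B{\left(-5 \right)} \right)} = - 194 \left(- \frac{6 \left(4 \cdot 6^{2} - 1\right)}{7}\right) = - 194 \left(- \frac{6 \left(4 \cdot 36 - 1\right)}{7}\right) = - 194 \left(- \frac{6 \left(144 - 1\right)}{7}\right) = - 194 \left(\left(- \frac{6}{7}\right) 143\right) = \left(-194\right) \left(- \frac{858}{7}\right) = \frac{166452}{7}$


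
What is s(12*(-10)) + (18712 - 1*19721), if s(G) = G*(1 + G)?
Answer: 13271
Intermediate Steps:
s(12*(-10)) + (18712 - 1*19721) = (12*(-10))*(1 + 12*(-10)) + (18712 - 1*19721) = -120*(1 - 120) + (18712 - 19721) = -120*(-119) - 1009 = 14280 - 1009 = 13271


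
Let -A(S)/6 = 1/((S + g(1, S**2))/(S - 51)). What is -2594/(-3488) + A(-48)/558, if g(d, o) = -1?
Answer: 1912591/2649136 ≈ 0.72197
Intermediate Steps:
A(S) = -6*(-51 + S)/(-1 + S) (A(S) = -6*(S - 51)/(S - 1) = -6*(-51 + S)/(-1 + S))
-2594/(-3488) + A(-48)/558 = -2594/(-3488) + (6*(51 - 1*(-48))/(-1 - 48))/558 = -2594*(-1/3488) + (6*(51 + 48)/(-49))*(1/558) = 1297/1744 + (6*(-1/49)*99)*(1/558) = 1297/1744 - 594/49*1/558 = 1297/1744 - 33/1519 = 1912591/2649136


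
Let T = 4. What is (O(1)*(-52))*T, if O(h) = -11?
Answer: 2288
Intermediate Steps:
(O(1)*(-52))*T = -11*(-52)*4 = 572*4 = 2288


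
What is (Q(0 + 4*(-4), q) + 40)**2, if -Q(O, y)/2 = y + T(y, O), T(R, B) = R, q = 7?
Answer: 144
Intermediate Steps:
Q(O, y) = -4*y (Q(O, y) = -2*(y + y) = -4*y)
(Q(0 + 4*(-4), q) + 40)**2 = (-4*7 + 40)**2 = (-28 + 40)**2 = 12**2 = 144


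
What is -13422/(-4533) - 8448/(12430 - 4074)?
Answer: 6154954/3156479 ≈ 1.9499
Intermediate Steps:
-13422/(-4533) - 8448/(12430 - 4074) = -13422*(-1/4533) - 8448/8356 = 4474/1511 - 8448*1/8356 = 4474/1511 - 2112/2089 = 6154954/3156479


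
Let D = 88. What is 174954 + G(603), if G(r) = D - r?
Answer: 174439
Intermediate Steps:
G(r) = 88 - r
174954 + G(603) = 174954 + (88 - 1*603) = 174954 + (88 - 603) = 174954 - 515 = 174439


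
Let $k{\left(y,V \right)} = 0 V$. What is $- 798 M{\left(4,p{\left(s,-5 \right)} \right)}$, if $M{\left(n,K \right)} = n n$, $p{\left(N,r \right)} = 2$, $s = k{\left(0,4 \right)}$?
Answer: $-12768$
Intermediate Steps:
$k{\left(y,V \right)} = 0$
$s = 0$
$M{\left(n,K \right)} = n^{2}$
$- 798 M{\left(4,p{\left(s,-5 \right)} \right)} = - 798 \cdot 4^{2} = \left(-798\right) 16 = -12768$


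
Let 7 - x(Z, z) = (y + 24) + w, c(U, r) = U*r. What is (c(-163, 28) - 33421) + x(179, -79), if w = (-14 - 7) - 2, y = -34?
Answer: -37945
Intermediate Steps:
w = -23 (w = -21 - 2 = -23)
x(Z, z) = 40 (x(Z, z) = 7 - ((-34 + 24) - 23) = 7 - (-10 - 23) = 7 - 1*(-33) = 7 + 33 = 40)
(c(-163, 28) - 33421) + x(179, -79) = (-163*28 - 33421) + 40 = (-4564 - 33421) + 40 = -37985 + 40 = -37945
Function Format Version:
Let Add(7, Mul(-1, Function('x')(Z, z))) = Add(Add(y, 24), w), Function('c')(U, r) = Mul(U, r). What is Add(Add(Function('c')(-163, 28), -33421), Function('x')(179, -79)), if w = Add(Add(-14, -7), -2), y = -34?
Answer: -37945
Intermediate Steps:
w = -23 (w = Add(-21, -2) = -23)
Function('x')(Z, z) = 40 (Function('x')(Z, z) = Add(7, Mul(-1, Add(Add(-34, 24), -23))) = Add(7, Mul(-1, Add(-10, -23))) = Add(7, Mul(-1, -33)) = Add(7, 33) = 40)
Add(Add(Function('c')(-163, 28), -33421), Function('x')(179, -79)) = Add(Add(Mul(-163, 28), -33421), 40) = Add(Add(-4564, -33421), 40) = Add(-37985, 40) = -37945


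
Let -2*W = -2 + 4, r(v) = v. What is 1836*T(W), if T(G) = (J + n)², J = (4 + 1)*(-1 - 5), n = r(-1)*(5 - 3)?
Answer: 1880064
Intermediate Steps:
n = -2 (n = -(5 - 3) = -1*2 = -2)
W = -1 (W = -(-2 + 4)/2 = -½*2 = -1)
J = -30 (J = 5*(-6) = -30)
T(G) = 1024 (T(G) = (-30 - 2)² = (-32)² = 1024)
1836*T(W) = 1836*1024 = 1880064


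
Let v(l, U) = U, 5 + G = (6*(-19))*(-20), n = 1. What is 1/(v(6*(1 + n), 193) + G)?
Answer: 1/2468 ≈ 0.00040519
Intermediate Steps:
G = 2275 (G = -5 + (6*(-19))*(-20) = -5 - 114*(-20) = -5 + 2280 = 2275)
1/(v(6*(1 + n), 193) + G) = 1/(193 + 2275) = 1/2468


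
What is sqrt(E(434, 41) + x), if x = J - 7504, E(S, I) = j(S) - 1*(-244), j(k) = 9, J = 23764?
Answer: 7*sqrt(337) ≈ 128.50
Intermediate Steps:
E(S, I) = 253 (E(S, I) = 9 - 1*(-244) = 9 + 244 = 253)
x = 16260 (x = 23764 - 7504 = 16260)
sqrt(E(434, 41) + x) = sqrt(253 + 16260) = sqrt(16513) = 7*sqrt(337)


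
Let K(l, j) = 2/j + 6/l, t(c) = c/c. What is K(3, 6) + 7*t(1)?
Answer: 28/3 ≈ 9.3333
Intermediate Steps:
t(c) = 1
K(3, 6) + 7*t(1) = (2/6 + 6/3) + 7*1 = (2*(⅙) + 6*(⅓)) + 7 = (⅓ + 2) + 7 = 7/3 + 7 = 28/3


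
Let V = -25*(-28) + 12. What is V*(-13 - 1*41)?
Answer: -38448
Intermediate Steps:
V = 712 (V = 700 + 12 = 712)
V*(-13 - 1*41) = 712*(-13 - 1*41) = 712*(-13 - 41) = 712*(-54) = -38448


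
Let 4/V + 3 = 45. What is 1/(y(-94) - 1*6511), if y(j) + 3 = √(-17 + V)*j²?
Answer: -68397/14303832098 - 2209*I*√7455/7151916049 ≈ -4.7817e-6 - 2.6668e-5*I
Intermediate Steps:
V = 2/21 (V = 4/(-3 + 45) = 4/42 = 4*(1/42) = 2/21 ≈ 0.095238)
y(j) = -3 + I*√7455*j²/21 (y(j) = -3 + √(-17 + 2/21)*j² = -3 + √(-355/21)*j² = -3 + (I*√7455/21)*j² = -3 + I*√7455*j²/21)
1/(y(-94) - 1*6511) = 1/((-3 + (1/21)*I*√7455*(-94)²) - 1*6511) = 1/((-3 + (1/21)*I*√7455*8836) - 6511) = 1/((-3 + 8836*I*√7455/21) - 6511) = 1/(-6514 + 8836*I*√7455/21)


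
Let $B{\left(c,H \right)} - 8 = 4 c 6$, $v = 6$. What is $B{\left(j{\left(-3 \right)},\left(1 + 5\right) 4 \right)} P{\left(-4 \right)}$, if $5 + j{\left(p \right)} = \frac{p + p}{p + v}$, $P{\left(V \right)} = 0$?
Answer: $0$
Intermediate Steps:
$j{\left(p \right)} = -5 + \frac{2 p}{6 + p}$ ($j{\left(p \right)} = -5 + \frac{p + p}{p + 6} = -5 + \frac{2 p}{6 + p}$)
$B{\left(c,H \right)} = 8 + 24 c$ ($B{\left(c,H \right)} = 8 + 4 c 6 = 8 + 24 c$)
$B{\left(j{\left(-3 \right)},\left(1 + 5\right) 4 \right)} P{\left(-4 \right)} = \left(8 + 24 \frac{3 \left(-10 - -3\right)}{6 - 3}\right) 0 = \left(8 + 24 \frac{3 \left(-10 + 3\right)}{3}\right) 0 = \left(8 + 24 \cdot 3 \cdot \frac{1}{3} \left(-7\right)\right) 0 = \left(8 + 24 \left(-7\right)\right) 0 = \left(8 - 168\right) 0 = \left(-160\right) 0 = 0$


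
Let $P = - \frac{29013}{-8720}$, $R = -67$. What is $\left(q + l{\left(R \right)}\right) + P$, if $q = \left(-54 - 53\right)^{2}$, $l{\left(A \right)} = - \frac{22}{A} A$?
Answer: $\frac{99672453}{8720} \approx 11430.0$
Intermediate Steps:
$l{\left(A \right)} = -22$ ($l{\left(A \right)} = - \frac{22}{A} A = -22$)
$P = \frac{29013}{8720}$ ($P = \left(-29013\right) \left(- \frac{1}{8720}\right) = \frac{29013}{8720} \approx 3.3272$)
$q = 11449$ ($q = \left(-107\right)^{2} = 11449$)
$\left(q + l{\left(R \right)}\right) + P = \left(11449 - 22\right) + \frac{29013}{8720} = 11427 + \frac{29013}{8720} = \frac{99672453}{8720}$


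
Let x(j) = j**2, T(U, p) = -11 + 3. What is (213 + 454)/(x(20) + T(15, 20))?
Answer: 667/392 ≈ 1.7015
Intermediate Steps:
T(U, p) = -8
(213 + 454)/(x(20) + T(15, 20)) = (213 + 454)/(20**2 - 8) = 667/(400 - 8) = 667/392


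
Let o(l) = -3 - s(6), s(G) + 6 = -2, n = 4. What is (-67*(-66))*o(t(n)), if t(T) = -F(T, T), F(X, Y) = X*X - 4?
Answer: 22110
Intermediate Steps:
s(G) = -8 (s(G) = -6 - 2 = -8)
F(X, Y) = -4 + X² (F(X, Y) = X² - 4 = -4 + X²)
t(T) = 4 - T² (t(T) = -(-4 + T²) = 4 - T²)
o(l) = 5 (o(l) = -3 - 1*(-8) = -3 + 8 = 5)
(-67*(-66))*o(t(n)) = -67*(-66)*5 = 4422*5 = 22110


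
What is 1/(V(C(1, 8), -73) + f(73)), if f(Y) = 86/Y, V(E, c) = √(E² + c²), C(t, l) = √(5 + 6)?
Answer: -3139/14224732 + 5329*√1335/14224732 ≈ 0.013467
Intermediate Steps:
C(t, l) = √11
1/(V(C(1, 8), -73) + f(73)) = 1/(√((√11)² + (-73)²) + 86/73) = 1/(√(11 + 5329) + 86*(1/73)) = 1/(√5340 + 86/73) = 1/(2*√1335 + 86/73) = 1/(86/73 + 2*√1335)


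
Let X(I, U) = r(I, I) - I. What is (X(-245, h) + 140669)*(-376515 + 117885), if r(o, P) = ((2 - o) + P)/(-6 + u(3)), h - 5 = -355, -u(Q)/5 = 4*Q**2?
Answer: -1129782136210/31 ≈ -3.6445e+10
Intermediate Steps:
u(Q) = -20*Q**2
h = -350 (h = 5 - 355 = -350)
r(o, P) = -1/93 - P/186 + o/186 (r(o, P) = ((2 - o) + P)/(-6 - 20*3**2) = (2 + P - o)/(-6 - 20*9) = (2 + P - o)/(-6 - 180) = (2 + P - o)/(-186) = (2 + P - o)*(-1/186) = -1/93 - P/186 + o/186)
X(I, U) = -1/93 - I (X(I, U) = (-1/93 - I/186 + I/186) - I = -1/93 - I)
(X(-245, h) + 140669)*(-376515 + 117885) = ((-1/93 - 1*(-245)) + 140669)*(-376515 + 117885) = ((-1/93 + 245) + 140669)*(-258630) = (22784/93 + 140669)*(-258630) = (13105001/93)*(-258630) = -1129782136210/31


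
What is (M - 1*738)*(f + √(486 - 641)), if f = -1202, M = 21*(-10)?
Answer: 1139496 - 948*I*√155 ≈ 1.1395e+6 - 11803.0*I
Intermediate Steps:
M = -210
(M - 1*738)*(f + √(486 - 641)) = (-210 - 1*738)*(-1202 + √(486 - 641)) = (-210 - 738)*(-1202 + √(-155)) = -948*(-1202 + I*√155) = 1139496 - 948*I*√155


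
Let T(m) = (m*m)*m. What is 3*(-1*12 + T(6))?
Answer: 612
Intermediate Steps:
T(m) = m³ (T(m) = m²*m = m³)
3*(-1*12 + T(6)) = 3*(-1*12 + 6³) = 3*(-12 + 216) = 3*204 = 612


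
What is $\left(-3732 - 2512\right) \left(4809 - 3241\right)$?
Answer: $-9790592$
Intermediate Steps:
$\left(-3732 - 2512\right) \left(4809 - 3241\right) = \left(-3732 - 2512\right) 1568 = \left(-6244\right) 1568 = -9790592$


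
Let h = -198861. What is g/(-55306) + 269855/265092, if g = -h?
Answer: -18895929791/7330589076 ≈ -2.5777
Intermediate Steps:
g = 198861 (g = -1*(-198861) = 198861)
g/(-55306) + 269855/265092 = 198861/(-55306) + 269855/265092 = 198861*(-1/55306) + 269855*(1/265092) = -198861/55306 + 269855/265092 = -18895929791/7330589076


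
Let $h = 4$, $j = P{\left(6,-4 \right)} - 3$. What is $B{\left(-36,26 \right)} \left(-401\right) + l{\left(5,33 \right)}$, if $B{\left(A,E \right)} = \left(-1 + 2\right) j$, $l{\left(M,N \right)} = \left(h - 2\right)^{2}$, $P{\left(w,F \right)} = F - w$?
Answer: $5217$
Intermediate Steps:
$j = -13$ ($j = \left(-4 - 6\right) - 3 = -10 - 3 = -13$)
$l{\left(M,N \right)} = 4$ ($l{\left(M,N \right)} = \left(4 - 2\right)^{2} = 2^{2} = 4$)
$B{\left(A,E \right)} = -13$ ($B{\left(A,E \right)} = \left(-1 + 2\right) \left(-13\right) = 1 \left(-13\right) = -13$)
$B{\left(-36,26 \right)} \left(-401\right) + l{\left(5,33 \right)} = \left(-13\right) \left(-401\right) + 4 = 5213 + 4 = 5217$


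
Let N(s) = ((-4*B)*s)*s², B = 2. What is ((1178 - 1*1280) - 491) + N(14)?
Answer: -22545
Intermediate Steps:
N(s) = -8*s³ (N(s) = ((-4*2)*s)*s² = (-8*s)*s² = -8*s³)
((1178 - 1*1280) - 491) + N(14) = ((1178 - 1*1280) - 491) - 8*14³ = ((1178 - 1280) - 491) - 8*2744 = (-102 - 491) - 21952 = -593 - 21952 = -22545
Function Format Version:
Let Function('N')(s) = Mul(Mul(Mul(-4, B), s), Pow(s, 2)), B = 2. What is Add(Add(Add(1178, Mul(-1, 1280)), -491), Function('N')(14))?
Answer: -22545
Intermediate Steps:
Function('N')(s) = Mul(-8, Pow(s, 3)) (Function('N')(s) = Mul(Mul(Mul(-4, 2), s), Pow(s, 2)) = Mul(Mul(-8, s), Pow(s, 2)) = Mul(-8, Pow(s, 3)))
Add(Add(Add(1178, Mul(-1, 1280)), -491), Function('N')(14)) = Add(Add(Add(1178, Mul(-1, 1280)), -491), Mul(-8, Pow(14, 3))) = Add(Add(Add(1178, -1280), -491), Mul(-8, 2744)) = Add(Add(-102, -491), -21952) = Add(-593, -21952) = -22545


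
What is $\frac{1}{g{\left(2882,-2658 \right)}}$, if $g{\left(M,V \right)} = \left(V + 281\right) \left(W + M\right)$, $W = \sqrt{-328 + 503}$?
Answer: $- \frac{2882}{19742765373} + \frac{5 \sqrt{7}}{19742765373} \approx -1.4531 \cdot 10^{-7}$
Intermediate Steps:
$W = 5 \sqrt{7}$ ($W = \sqrt{175} = 5 \sqrt{7} \approx 13.229$)
$g{\left(M,V \right)} = \left(281 + V\right) \left(M + 5 \sqrt{7}\right)$ ($g{\left(M,V \right)} = \left(V + 281\right) \left(5 \sqrt{7} + M\right) = \left(281 + V\right) \left(M + 5 \sqrt{7}\right)$)
$\frac{1}{g{\left(2882,-2658 \right)}} = \frac{1}{281 \cdot 2882 + 1405 \sqrt{7} + 2882 \left(-2658\right) + 5 \left(-2658\right) \sqrt{7}} = \frac{1}{809842 + 1405 \sqrt{7} - 7660356 - 13290 \sqrt{7}} = \frac{1}{-6850514 - 11885 \sqrt{7}}$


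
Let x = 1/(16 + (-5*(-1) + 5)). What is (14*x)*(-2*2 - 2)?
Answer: -42/13 ≈ -3.2308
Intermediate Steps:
x = 1/26 (x = 1/(16 + (5 + 5)) = 1/(16 + 10) = 1/26 ≈ 0.038462)
(14*x)*(-2*2 - 2) = (14*(1/26))*(-2*2 - 2) = 7*(-4 - 2)/13 = (7/13)*(-6) = -42/13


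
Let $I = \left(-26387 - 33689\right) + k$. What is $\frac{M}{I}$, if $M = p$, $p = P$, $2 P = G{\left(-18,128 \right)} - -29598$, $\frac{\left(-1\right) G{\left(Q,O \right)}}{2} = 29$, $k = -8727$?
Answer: $- \frac{2110}{9829} \approx -0.21467$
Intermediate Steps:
$G{\left(Q,O \right)} = -58$ ($G{\left(Q,O \right)} = \left(-2\right) 29 = -58$)
$P = 14770$ ($P = \frac{-58 - -29598}{2} = \frac{-58 + 29598}{2} = \frac{1}{2} \cdot 29540 = 14770$)
$I = -68803$ ($I = \left(-26387 - 33689\right) - 8727 = -60076 - 8727 = -68803$)
$p = 14770$
$M = 14770$
$\frac{M}{I} = \frac{14770}{-68803} = 14770 \left(- \frac{1}{68803}\right) = - \frac{2110}{9829}$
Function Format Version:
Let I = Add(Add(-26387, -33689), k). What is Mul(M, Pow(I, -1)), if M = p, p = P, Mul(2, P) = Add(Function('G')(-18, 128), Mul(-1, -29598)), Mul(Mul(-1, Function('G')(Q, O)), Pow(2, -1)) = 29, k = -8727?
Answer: Rational(-2110, 9829) ≈ -0.21467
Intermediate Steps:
Function('G')(Q, O) = -58 (Function('G')(Q, O) = Mul(-2, 29) = -58)
P = 14770 (P = Mul(Rational(1, 2), Add(-58, Mul(-1, -29598))) = Mul(Rational(1, 2), Add(-58, 29598)) = Mul(Rational(1, 2), 29540) = 14770)
I = -68803 (I = Add(Add(-26387, -33689), -8727) = Add(-60076, -8727) = -68803)
p = 14770
M = 14770
Mul(M, Pow(I, -1)) = Mul(14770, Pow(-68803, -1)) = Mul(14770, Rational(-1, 68803)) = Rational(-2110, 9829)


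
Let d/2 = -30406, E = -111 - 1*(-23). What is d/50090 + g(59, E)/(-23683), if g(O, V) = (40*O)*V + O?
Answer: 4479762647/593140735 ≈ 7.5526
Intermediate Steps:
E = -88 (E = -111 + 23 = -88)
d = -60812 (d = 2*(-30406) = -60812)
g(O, V) = O + 40*O*V (g(O, V) = 40*O*V + O = O + 40*O*V)
d/50090 + g(59, E)/(-23683) = -60812/50090 + (59*(1 + 40*(-88)))/(-23683) = -60812*1/50090 + (59*(1 - 3520))*(-1/23683) = -30406/25045 + (59*(-3519))*(-1/23683) = -30406/25045 - 207621*(-1/23683) = -30406/25045 + 207621/23683 = 4479762647/593140735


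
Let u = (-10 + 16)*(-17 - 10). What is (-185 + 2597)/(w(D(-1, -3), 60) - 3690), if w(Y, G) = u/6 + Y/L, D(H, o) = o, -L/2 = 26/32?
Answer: -10452/16099 ≈ -0.64923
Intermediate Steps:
u = -162 (u = 6*(-27) = -162)
L = -13/8 (L = -52/32 = -2*13/16 = -13/8 ≈ -1.6250)
w(Y, G) = -27 - 8*Y/13 (w(Y, G) = -162/6 + Y/(-13/8) = -162*⅙ + Y*(-8/13) = -27 - 8*Y/13)
(-185 + 2597)/(w(D(-1, -3), 60) - 3690) = (-185 + 2597)/((-27 - 8/13*(-3)) - 3690) = 2412/((-27 + 24/13) - 3690) = 2412/(-327/13 - 3690) = 2412/(-48297/13) = 2412*(-13/48297) = -10452/16099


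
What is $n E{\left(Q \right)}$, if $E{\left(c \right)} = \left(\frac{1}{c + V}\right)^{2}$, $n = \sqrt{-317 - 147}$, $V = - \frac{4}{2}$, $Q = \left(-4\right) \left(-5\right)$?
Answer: $\frac{i \sqrt{29}}{81} \approx 0.066483 i$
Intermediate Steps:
$Q = 20$
$V = -2$ ($V = \left(-4\right) \frac{1}{2} = -2$)
$n = 4 i \sqrt{29}$ ($n = \sqrt{-464} = 4 i \sqrt{29} \approx 21.541 i$)
$E{\left(c \right)} = \frac{1}{\left(-2 + c\right)^{2}}$ ($E{\left(c \right)} = \left(\frac{1}{c - 2}\right)^{2} = \left(\frac{1}{-2 + c}\right)^{2} = \frac{1}{\left(-2 + c\right)^{2}}$)
$n E{\left(Q \right)} = \frac{4 i \sqrt{29}}{\left(-2 + 20\right)^{2}} = \frac{4 i \sqrt{29}}{324} = 4 i \sqrt{29} \cdot \frac{1}{324} = \frac{i \sqrt{29}}{81}$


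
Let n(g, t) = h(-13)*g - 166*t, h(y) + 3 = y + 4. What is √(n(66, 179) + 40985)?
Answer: √10479 ≈ 102.37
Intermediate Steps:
h(y) = 1 + y (h(y) = -3 + (y + 4) = -3 + (4 + y) = 1 + y)
n(g, t) = -166*t - 12*g (n(g, t) = (1 - 13)*g - 166*t = -12*g - 166*t = -166*t - 12*g)
√(n(66, 179) + 40985) = √((-166*179 - 12*66) + 40985) = √((-29714 - 792) + 40985) = √(-30506 + 40985) = √10479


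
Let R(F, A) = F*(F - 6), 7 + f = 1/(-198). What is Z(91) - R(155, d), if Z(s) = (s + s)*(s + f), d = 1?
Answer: -772984/99 ≈ -7807.9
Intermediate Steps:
f = -1387/198 (f = -7 + 1/(-198) = -7 - 1/198 = -1387/198 ≈ -7.0051)
R(F, A) = F*(-6 + F)
Z(s) = 2*s*(-1387/198 + s) (Z(s) = (s + s)*(s - 1387/198) = (2*s)*(-1387/198 + s) = 2*s*(-1387/198 + s))
Z(91) - R(155, d) = (1/99)*91*(-1387 + 198*91) - 155*(-6 + 155) = (1/99)*91*(-1387 + 18018) - 155*149 = (1/99)*91*16631 - 1*23095 = 1513421/99 - 23095 = -772984/99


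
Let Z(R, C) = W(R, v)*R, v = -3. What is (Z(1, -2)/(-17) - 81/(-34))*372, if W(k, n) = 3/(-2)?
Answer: 15624/17 ≈ 919.06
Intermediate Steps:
W(k, n) = -3/2 (W(k, n) = 3*(-½) = -3/2)
Z(R, C) = -3*R/2
(Z(1, -2)/(-17) - 81/(-34))*372 = (-3/2*1/(-17) - 81/(-34))*372 = (-3/2*(-1/17) - 81*(-1/34))*372 = (3/34 + 81/34)*372 = (42/17)*372 = 15624/17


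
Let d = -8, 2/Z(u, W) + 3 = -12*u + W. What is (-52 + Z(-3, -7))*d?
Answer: 5400/13 ≈ 415.38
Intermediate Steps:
Z(u, W) = 2/(-3 + W - 12*u) (Z(u, W) = 2/(-3 + (-12*u + W)) = 2/(-3 + (W - 12*u)) = 2/(-3 + W - 12*u))
(-52 + Z(-3, -7))*d = (-52 - 2/(3 - 1*(-7) + 12*(-3)))*(-8) = (-52 - 2/(3 + 7 - 36))*(-8) = (-52 - 2/(-26))*(-8) = (-52 - 2*(-1/26))*(-8) = (-52 + 1/13)*(-8) = -675/13*(-8) = 5400/13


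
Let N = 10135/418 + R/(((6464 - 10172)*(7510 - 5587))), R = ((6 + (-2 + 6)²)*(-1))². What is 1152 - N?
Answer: 840329372599/745135578 ≈ 1127.8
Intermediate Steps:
R = 484 (R = ((6 + 4²)*(-1))² = ((6 + 16)*(-1))² = (22*(-1))² = (-22)² = 484)
N = 18066813257/745135578 (N = 10135/418 + 484/(((6464 - 10172)*(7510 - 5587))) = 10135*(1/418) + 484/((-3708*1923)) = 10135/418 + 484/(-7130484) = 10135/418 + 484*(-1/7130484) = 10135/418 - 121/1782621 = 18066813257/745135578 ≈ 24.246)
1152 - N = 1152 - 1*18066813257/745135578 = 1152 - 18066813257/745135578 = 840329372599/745135578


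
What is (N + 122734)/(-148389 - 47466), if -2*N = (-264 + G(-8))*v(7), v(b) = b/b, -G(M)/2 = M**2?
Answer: -24586/39171 ≈ -0.62766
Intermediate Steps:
G(M) = -2*M**2
v(b) = 1
N = 196 (N = -(-264 - 2*(-8)**2)/2 = -(-264 - 2*64)/2 = -(-264 - 128)/2 = -(-196) = -1/2*(-392) = 196)
(N + 122734)/(-148389 - 47466) = (196 + 122734)/(-148389 - 47466) = 122930/(-195855) = 122930*(-1/195855) = -24586/39171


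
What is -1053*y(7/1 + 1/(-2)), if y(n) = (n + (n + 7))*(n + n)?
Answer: -273780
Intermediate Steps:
y(n) = 2*n*(7 + 2*n) (y(n) = (n + (7 + n))*(2*n) = (7 + 2*n)*(2*n) = 2*n*(7 + 2*n))
-1053*y(7/1 + 1/(-2)) = -2106*(7/1 + 1/(-2))*(7 + 2*(7/1 + 1/(-2))) = -2106*(7*1 + 1*(-½))*(7 + 2*(7*1 + 1*(-½))) = -2106*(7 - ½)*(7 + 2*(7 - ½)) = -2106*13*(7 + 2*(13/2))/2 = -2106*13*(7 + 13)/2 = -2106*13*20/2 = -1053*260 = -273780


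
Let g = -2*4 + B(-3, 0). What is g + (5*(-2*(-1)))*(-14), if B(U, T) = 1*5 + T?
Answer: -143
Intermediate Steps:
B(U, T) = 5 + T
g = -3 (g = -2*4 + (5 + 0) = -8 + 5 = -3)
g + (5*(-2*(-1)))*(-14) = -3 + (5*(-2*(-1)))*(-14) = -3 + (5*2)*(-14) = -3 + 10*(-14) = -3 - 140 = -143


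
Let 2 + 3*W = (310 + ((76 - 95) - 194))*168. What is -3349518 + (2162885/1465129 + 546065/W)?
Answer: -79959977847701323/23872811926 ≈ -3.3494e+6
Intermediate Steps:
W = 16294/3 (W = -2/3 + ((310 + ((76 - 95) - 194))*168)/3 = -2/3 + ((310 + (-19 - 194))*168)/3 = -2/3 + ((310 - 213)*168)/3 = -2/3 + (97*168)/3 = -2/3 + (1/3)*16296 = -2/3 + 5432 = 16294/3 ≈ 5431.3)
-3349518 + (2162885/1465129 + 546065/W) = -3349518 + (2162885/1465129 + 546065/(16294/3)) = -3349518 + (2162885*(1/1465129) + 546065*(3/16294)) = -3349518 + (2162885/1465129 + 1638195/16294) = -3349518 + 2435409050345/23872811926 = -79959977847701323/23872811926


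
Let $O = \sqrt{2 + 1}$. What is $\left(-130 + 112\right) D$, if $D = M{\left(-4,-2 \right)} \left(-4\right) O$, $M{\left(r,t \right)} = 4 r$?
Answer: $- 1152 \sqrt{3} \approx -1995.3$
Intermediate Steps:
$O = \sqrt{3} \approx 1.732$
$D = 64 \sqrt{3}$ ($D = 4 \left(-4\right) \left(-4\right) \sqrt{3} = \left(-16\right) \left(-4\right) \sqrt{3} = 64 \sqrt{3} \approx 110.85$)
$\left(-130 + 112\right) D = \left(-130 + 112\right) 64 \sqrt{3} = - 18 \cdot 64 \sqrt{3} = - 1152 \sqrt{3}$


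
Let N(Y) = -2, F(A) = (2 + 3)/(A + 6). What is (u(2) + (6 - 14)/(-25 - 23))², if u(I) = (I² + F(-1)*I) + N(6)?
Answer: 625/36 ≈ 17.361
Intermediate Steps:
F(A) = 5/(6 + A)
u(I) = -2 + I + I² (u(I) = (I² + (5/(6 - 1))*I) - 2 = (I² + (5/5)*I) - 2 = (I² + (5*(⅕))*I) - 2 = (I² + 1*I) - 2 = (I² + I) - 2 = (I + I²) - 2 = -2 + I + I²)
(u(2) + (6 - 14)/(-25 - 23))² = ((-2 + 2 + 2²) + (6 - 14)/(-25 - 23))² = ((-2 + 2 + 4) - 8/(-48))² = (4 - 8*(-1/48))² = (4 + ⅙)² = (25/6)² = 625/36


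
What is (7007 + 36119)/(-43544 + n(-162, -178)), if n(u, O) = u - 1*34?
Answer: -21563/21870 ≈ -0.98596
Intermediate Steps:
n(u, O) = -34 + u (n(u, O) = u - 34 = -34 + u)
(7007 + 36119)/(-43544 + n(-162, -178)) = (7007 + 36119)/(-43544 + (-34 - 162)) = 43126/(-43544 - 196) = 43126/(-43740) = 43126*(-1/43740) = -21563/21870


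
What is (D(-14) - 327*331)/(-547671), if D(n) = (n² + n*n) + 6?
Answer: 107839/547671 ≈ 0.19690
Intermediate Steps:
D(n) = 6 + 2*n² (D(n) = (n² + n²) + 6 = 2*n² + 6 = 6 + 2*n²)
(D(-14) - 327*331)/(-547671) = ((6 + 2*(-14)²) - 327*331)/(-547671) = ((6 + 2*196) - 108237)*(-1/547671) = ((6 + 392) - 108237)*(-1/547671) = (398 - 108237)*(-1/547671) = -107839*(-1/547671) = 107839/547671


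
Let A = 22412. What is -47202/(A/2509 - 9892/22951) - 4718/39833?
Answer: -4164296155204831/750022886272 ≈ -5552.2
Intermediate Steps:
-47202/(A/2509 - 9892/22951) - 4718/39833 = -47202/(22412/2509 - 9892/22951) - 4718/39833 = -47202/(22412*(1/2509) - 9892*1/22951) - 4718*1/39833 = -47202/(1724/193 - 9892/22951) - 4718/39833 = -47202/37658368/4429543 - 4718/39833 = -47202*4429543/37658368 - 4718/39833 = -104541644343/18829184 - 4718/39833 = -4164296155204831/750022886272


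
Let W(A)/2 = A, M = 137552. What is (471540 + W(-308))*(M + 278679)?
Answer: 196013167444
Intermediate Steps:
W(A) = 2*A
(471540 + W(-308))*(M + 278679) = (471540 + 2*(-308))*(137552 + 278679) = (471540 - 616)*416231 = 470924*416231 = 196013167444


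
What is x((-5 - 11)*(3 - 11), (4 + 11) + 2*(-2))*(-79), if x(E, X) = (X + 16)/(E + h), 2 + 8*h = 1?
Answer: -5688/341 ≈ -16.680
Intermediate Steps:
h = -⅛ (h = -¼ + (⅛)*1 = -¼ + ⅛ = -⅛ ≈ -0.12500)
x(E, X) = (16 + X)/(-⅛ + E) (x(E, X) = (X + 16)/(E - ⅛) = (16 + X)/(-⅛ + E))
x((-5 - 11)*(3 - 11), (4 + 11) + 2*(-2))*(-79) = (8*(16 + ((4 + 11) + 2*(-2)))/(-1 + 8*((-5 - 11)*(3 - 11))))*(-79) = (8*(16 + (15 - 4))/(-1 + 8*(-16*(-8))))*(-79) = (8*(16 + 11)/(-1 + 8*128))*(-79) = (8*27/(-1 + 1024))*(-79) = (8*27/1023)*(-79) = (8*(1/1023)*27)*(-79) = (72/341)*(-79) = -5688/341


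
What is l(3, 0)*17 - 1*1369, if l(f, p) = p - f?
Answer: -1420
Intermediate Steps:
l(3, 0)*17 - 1*1369 = (0 - 1*3)*17 - 1*1369 = (0 - 3)*17 - 1369 = -3*17 - 1369 = -51 - 1369 = -1420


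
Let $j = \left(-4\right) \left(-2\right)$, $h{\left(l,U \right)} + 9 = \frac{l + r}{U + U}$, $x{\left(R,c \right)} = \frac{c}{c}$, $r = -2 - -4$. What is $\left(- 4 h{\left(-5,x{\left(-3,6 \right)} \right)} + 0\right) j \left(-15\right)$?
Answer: $-5040$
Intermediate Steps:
$r = 2$ ($r = -2 + 4 = 2$)
$x{\left(R,c \right)} = 1$
$h{\left(l,U \right)} = -9 + \frac{2 + l}{2 U}$ ($h{\left(l,U \right)} = -9 + \frac{l + 2}{U + U} = -9 + \frac{2 + l}{2 U}$)
$j = 8$
$\left(- 4 h{\left(-5,x{\left(-3,6 \right)} \right)} + 0\right) j \left(-15\right) = \left(- 4 \frac{2 - 5 - 18}{2 \cdot 1} + 0\right) 8 \left(-15\right) = \left(- 4 \cdot \frac{1}{2} \cdot 1 \left(2 - 5 - 18\right) + 0\right) 8 \left(-15\right) = \left(- 4 \cdot \frac{1}{2} \cdot 1 \left(-21\right) + 0\right) 8 \left(-15\right) = \left(\left(-4\right) \left(- \frac{21}{2}\right) + 0\right) 8 \left(-15\right) = \left(42 + 0\right) 8 \left(-15\right) = 42 \cdot 8 \left(-15\right) = 336 \left(-15\right) = -5040$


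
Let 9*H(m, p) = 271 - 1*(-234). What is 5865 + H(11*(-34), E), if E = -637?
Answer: 53290/9 ≈ 5921.1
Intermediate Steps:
H(m, p) = 505/9 (H(m, p) = (271 - 1*(-234))/9 = (271 + 234)/9 = (1/9)*505 = 505/9)
5865 + H(11*(-34), E) = 5865 + 505/9 = 53290/9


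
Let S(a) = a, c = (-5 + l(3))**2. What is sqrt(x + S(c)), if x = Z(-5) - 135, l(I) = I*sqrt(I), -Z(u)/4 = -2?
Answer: sqrt(-75 - 30*sqrt(3)) ≈ 11.268*I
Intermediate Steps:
Z(u) = 8 (Z(u) = -4*(-2) = 8)
l(I) = I**(3/2)
c = (-5 + 3*sqrt(3))**2 (c = (-5 + 3**(3/2))**2 = (-5 + 3*sqrt(3))**2 ≈ 0.038476)
x = -127 (x = 8 - 135 = -127)
sqrt(x + S(c)) = sqrt(-127 + (52 - 30*sqrt(3))) = sqrt(-75 - 30*sqrt(3))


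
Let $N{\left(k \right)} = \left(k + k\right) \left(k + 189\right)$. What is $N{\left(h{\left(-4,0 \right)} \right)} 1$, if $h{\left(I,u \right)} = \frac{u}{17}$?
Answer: $0$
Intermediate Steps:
$h{\left(I,u \right)} = \frac{u}{17}$ ($h{\left(I,u \right)} = u \frac{1}{17} = \frac{u}{17}$)
$N{\left(k \right)} = 2 k \left(189 + k\right)$
$N{\left(h{\left(-4,0 \right)} \right)} 1 = 2 \cdot \frac{1}{17} \cdot 0 \left(189 + \frac{1}{17} \cdot 0\right) 1 = 2 \cdot 0 \left(189 + 0\right) 1 = 2 \cdot 0 \cdot 189 \cdot 1 = 0 \cdot 1 = 0$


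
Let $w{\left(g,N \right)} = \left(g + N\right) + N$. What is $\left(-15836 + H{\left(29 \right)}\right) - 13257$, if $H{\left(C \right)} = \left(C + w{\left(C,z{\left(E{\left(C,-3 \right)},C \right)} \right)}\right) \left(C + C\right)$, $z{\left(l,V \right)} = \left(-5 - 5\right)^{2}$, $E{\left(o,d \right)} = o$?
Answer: $-14129$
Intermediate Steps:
$z{\left(l,V \right)} = 100$ ($z{\left(l,V \right)} = \left(-10\right)^{2} = 100$)
$w{\left(g,N \right)} = g + 2 N$ ($w{\left(g,N \right)} = \left(N + g\right) + N = g + 2 N$)
$H{\left(C \right)} = 2 C \left(200 + 2 C\right)$ ($H{\left(C \right)} = \left(C + \left(C + 2 \cdot 100\right)\right) \left(C + C\right) = \left(C + \left(C + 200\right)\right) 2 C = \left(C + \left(200 + C\right)\right) 2 C = \left(200 + 2 C\right) 2 C = 2 C \left(200 + 2 C\right)$)
$\left(-15836 + H{\left(29 \right)}\right) - 13257 = \left(-15836 + 4 \cdot 29 \left(100 + 29\right)\right) - 13257 = \left(-15836 + 4 \cdot 29 \cdot 129\right) - 13257 = \left(-15836 + 14964\right) - 13257 = -872 - 13257 = -14129$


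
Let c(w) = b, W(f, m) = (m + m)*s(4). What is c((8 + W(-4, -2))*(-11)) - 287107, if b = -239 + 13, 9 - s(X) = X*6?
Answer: -287333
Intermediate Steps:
s(X) = 9 - 6*X (s(X) = 9 - X*6 = 9 - 6*X)
W(f, m) = -30*m (W(f, m) = (m + m)*(9 - 6*4) = (2*m)*(9 - 24) = (2*m)*(-15) = -30*m)
b = -226
c(w) = -226
c((8 + W(-4, -2))*(-11)) - 287107 = -226 - 287107 = -287333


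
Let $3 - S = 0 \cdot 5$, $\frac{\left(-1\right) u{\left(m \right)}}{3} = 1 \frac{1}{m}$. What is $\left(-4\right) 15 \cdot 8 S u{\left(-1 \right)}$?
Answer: $-4320$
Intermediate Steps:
$u{\left(m \right)} = - \frac{3}{m}$ ($u{\left(m \right)} = - 3 \cdot 1 \frac{1}{m} = - \frac{3}{m}$)
$S = 3$ ($S = 3 - 0 \cdot 5 = 3 - 0 = 3 + 0 = 3$)
$\left(-4\right) 15 \cdot 8 S u{\left(-1 \right)} = \left(-4\right) 15 \cdot 8 \cdot 3 \left(- \frac{3}{-1}\right) = - 60 \cdot 24 \left(\left(-3\right) \left(-1\right)\right) = - 60 \cdot 24 \cdot 3 = \left(-60\right) 72 = -4320$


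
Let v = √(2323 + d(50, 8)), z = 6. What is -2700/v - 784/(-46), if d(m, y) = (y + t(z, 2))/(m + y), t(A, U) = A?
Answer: 392/23 - 450*√217094/3743 ≈ -38.973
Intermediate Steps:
d(m, y) = (6 + y)/(m + y) (d(m, y) = (y + 6)/(m + y) = (6 + y)/(m + y))
v = 3*√217094/29 (v = √(2323 + (6 + 8)/(50 + 8)) = √(2323 + 14/58) = √(2323 + (1/58)*14) = √(2323 + 7/29) = √(67374/29) = 3*√217094/29 ≈ 48.200)
-2700/v - 784/(-46) = -2700*√217094/22458 - 784/(-46) = -450*√217094/3743 - 784*(-1/46) = -450*√217094/3743 + 392/23 = 392/23 - 450*√217094/3743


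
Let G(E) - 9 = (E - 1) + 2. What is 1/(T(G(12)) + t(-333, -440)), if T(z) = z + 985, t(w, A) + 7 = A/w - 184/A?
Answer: 18315/18346859 ≈ 0.00099826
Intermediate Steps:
G(E) = 10 + E (G(E) = 9 + ((E - 1) + 2) = 9 + ((-1 + E) + 2) = 9 + (1 + E) = 10 + E)
t(w, A) = -7 - 184/A + A/w (t(w, A) = -7 + (A/w - 184/A) = -7 + (-184/A + A/w) = -7 - 184/A + A/w)
T(z) = 985 + z
1/(T(G(12)) + t(-333, -440)) = 1/((985 + (10 + 12)) + (-7 - 184/(-440) - 440/(-333))) = 1/((985 + 22) + (-7 - 184*(-1/440) - 440*(-1/333))) = 1/(1007 + (-7 + 23/55 + 440/333)) = 1/(1007 - 96346/18315) = 1/(18346859/18315) = 18315/18346859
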